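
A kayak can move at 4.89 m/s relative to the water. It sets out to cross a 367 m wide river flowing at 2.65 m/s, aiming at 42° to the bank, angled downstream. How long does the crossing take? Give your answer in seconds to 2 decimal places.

The component of the kayak's velocity perpendicular to the bank is 4.89 × sin 42° = 3.272 m/s.
Only the cross-stream component determines the crossing time; the current contributes nothing perpendicular to the bank.
Time = 367 / 3.272 = 112.162 s.

112.16 s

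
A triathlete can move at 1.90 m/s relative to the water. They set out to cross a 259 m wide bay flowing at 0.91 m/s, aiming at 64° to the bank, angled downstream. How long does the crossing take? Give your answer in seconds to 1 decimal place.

The component of the triathlete's velocity perpendicular to the bank is 1.90 × sin 64° = 1.708 m/s.
The flow acts along the bank and has no component across it.
Time = 259 / 1.708 = 151.665 s.

151.7 s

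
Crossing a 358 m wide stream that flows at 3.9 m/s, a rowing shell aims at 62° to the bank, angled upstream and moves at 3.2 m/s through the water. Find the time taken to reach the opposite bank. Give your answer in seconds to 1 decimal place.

126.7 s

The component of the rowing shell's velocity perpendicular to the bank is 3.2 × sin 62° = 2.825 m/s.
The flow acts along the bank and has no component across it.
Time = 358 / 2.825 = 126.706 s.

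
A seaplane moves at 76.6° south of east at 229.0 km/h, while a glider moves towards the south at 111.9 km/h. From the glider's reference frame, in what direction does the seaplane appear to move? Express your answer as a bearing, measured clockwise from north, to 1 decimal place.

Taking east as x and north as y: seaplane velocity = (53.070, -222.766) km/h; glider velocity = (0.000, -111.900) km/h.
Velocity of seaplane relative to glider = (53.070, -222.766) − (0.000, -111.900) = (53.070, -110.866) km/h.
Bearing = atan2(53.07, -110.87) = 154.42° clockwise from north.

154.4°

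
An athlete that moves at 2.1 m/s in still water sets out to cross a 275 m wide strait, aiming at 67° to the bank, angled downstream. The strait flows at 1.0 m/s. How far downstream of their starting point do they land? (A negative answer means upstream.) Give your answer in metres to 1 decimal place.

Perpendicular speed = 1.933 m/s; crossing time = 275 / 1.933 = 142.261 s.
Net downstream speed = 1.821 m/s.
Drift = 1.821 × 142.261 = 258.992 m (downstream).

259.0 m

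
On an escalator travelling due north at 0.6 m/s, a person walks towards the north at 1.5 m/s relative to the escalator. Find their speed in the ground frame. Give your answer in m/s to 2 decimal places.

Taking east as x and north as y: escalator velocity = (0.000, 0.600) m/s; person velocity relative to escalator = (0.000, 1.500) m/s.
Velocity relative to ground = (0.000, 0.600) + (0.000, 1.500) = (0.000, 2.100) m/s.
Speed = |(0.000, 2.100)| = 2.100 m/s.

2.10 m/s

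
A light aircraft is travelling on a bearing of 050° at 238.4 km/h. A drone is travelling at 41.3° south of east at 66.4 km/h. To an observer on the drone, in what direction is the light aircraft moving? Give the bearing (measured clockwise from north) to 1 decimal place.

Taking east as x and north as y: light aircraft velocity = (182.625, 153.241) km/h; drone velocity = (49.884, -43.824) km/h.
Velocity of light aircraft relative to drone = (182.625, 153.241) − (49.884, -43.824) = (132.741, 197.065) km/h.
Bearing = atan2(132.74, 197.06) = 33.96° clockwise from north.

034.0°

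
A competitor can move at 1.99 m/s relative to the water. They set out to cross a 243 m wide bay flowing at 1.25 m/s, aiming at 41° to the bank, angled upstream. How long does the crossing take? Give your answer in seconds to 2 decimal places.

The component of the competitor's velocity perpendicular to the bank is 1.99 × sin 41° = 1.306 m/s.
The current is parallel to the bank, so it does not affect the crossing time.
Time = 243 / 1.306 = 186.127 s.

186.13 s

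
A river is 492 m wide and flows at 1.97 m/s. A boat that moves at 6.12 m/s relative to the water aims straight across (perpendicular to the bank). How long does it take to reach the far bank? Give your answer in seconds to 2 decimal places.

The component of the boat's velocity perpendicular to the bank is 6.12 m/s.
The flow acts along the bank and has no component across it.
Time = 492 / 6.120 = 80.392 s.

80.39 s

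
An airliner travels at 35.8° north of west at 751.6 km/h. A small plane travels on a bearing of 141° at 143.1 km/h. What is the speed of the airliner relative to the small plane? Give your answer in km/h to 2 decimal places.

Taking east as x and north as y: airliner velocity = (-609.596, 439.654) km/h; small plane velocity = (90.056, -111.210) km/h.
Velocity of airliner relative to small plane = (-609.596, 439.654) − (90.056, -111.210) = (-699.651, 550.864) km/h.
Magnitude = |(-699.651, 550.864)| = 890.485 km/h.

890.48 km/h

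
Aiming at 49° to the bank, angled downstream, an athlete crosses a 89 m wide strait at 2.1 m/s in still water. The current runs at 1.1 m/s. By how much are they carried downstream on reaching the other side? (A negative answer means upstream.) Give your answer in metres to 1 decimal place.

139.1 m

Perpendicular speed = 1.585 m/s; crossing time = 89 / 1.585 = 56.155 s.
Net downstream speed = 2.478 m/s.
Drift = 2.478 × 56.155 = 139.137 m (downstream).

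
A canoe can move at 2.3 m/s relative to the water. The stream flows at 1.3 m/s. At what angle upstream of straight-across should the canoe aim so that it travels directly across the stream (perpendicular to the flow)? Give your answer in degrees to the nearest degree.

To cancel the current, the upstream component of the canoe's velocity must equal the flow: 2.3 sin θ = 1.3.
sin θ = 1.3 / 2.3 = 0.5652.
θ = arcsin(0.5652) = 34.417°.

34°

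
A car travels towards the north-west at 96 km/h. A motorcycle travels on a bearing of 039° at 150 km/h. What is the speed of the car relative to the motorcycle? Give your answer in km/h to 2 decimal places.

Taking east as x and north as y: car velocity = (-67.882, 67.882) km/h; motorcycle velocity = (94.398, 116.572) km/h.
Velocity of car relative to motorcycle = (-67.882, 67.882) − (94.398, 116.572) = (-162.280, -48.690) km/h.
Magnitude = |(-162.280, -48.690)| = 169.427 km/h.

169.43 km/h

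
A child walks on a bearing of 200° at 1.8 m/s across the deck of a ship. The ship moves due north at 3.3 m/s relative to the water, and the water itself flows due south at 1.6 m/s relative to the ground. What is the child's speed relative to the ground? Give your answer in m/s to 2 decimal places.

0.62 m/s

In east/north components (m/s): child relative to ship = (-0.616, -1.691); ship relative to water = (0.000, 3.300); water relative to ground = (0.000, -1.600).
Sum = (-0.616, 0.009) m/s.
Speed = |(-0.616, 0.009)| = 0.616 m/s.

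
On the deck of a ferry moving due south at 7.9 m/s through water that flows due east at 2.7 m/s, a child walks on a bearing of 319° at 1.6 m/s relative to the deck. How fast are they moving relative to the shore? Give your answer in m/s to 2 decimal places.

6.89 m/s

In east/north components (m/s): child relative to ferry = (-1.050, 1.208); ferry relative to water = (0.000, -7.900); water relative to ground = (2.700, 0.000).
Sum = (1.650, -6.692) m/s.
Speed = |(1.650, -6.692)| = 6.893 m/s.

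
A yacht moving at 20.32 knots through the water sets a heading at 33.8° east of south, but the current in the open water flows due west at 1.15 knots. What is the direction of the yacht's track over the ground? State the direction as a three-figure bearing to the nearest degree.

149°

Taking east as x and north as y: velocity relative to the water = (11.304, -16.886) knots; the water relative to ground = (-1.150, 0.000) knots.
Velocity relative to ground = (11.304, -16.886) + (-1.150, 0.000) = (10.154, -16.886) knots.
Bearing = atan2(10.15, -16.89) = 148.98° clockwise from north.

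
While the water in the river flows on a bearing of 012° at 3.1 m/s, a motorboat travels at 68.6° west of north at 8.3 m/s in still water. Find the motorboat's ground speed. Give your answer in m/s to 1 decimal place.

9.3 m/s

Taking east as x and north as y: velocity relative to the water = (-7.728, 3.028) m/s; the water relative to ground = (0.645, 3.032) m/s.
Velocity relative to ground = (-7.728, 3.028) + (0.645, 3.032) = (-7.083, 6.061) m/s.
Speed = |(-7.083, 6.061)| = 9.322 m/s.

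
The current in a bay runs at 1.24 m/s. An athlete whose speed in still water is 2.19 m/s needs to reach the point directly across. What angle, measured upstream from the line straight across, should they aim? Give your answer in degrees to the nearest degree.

To cancel the current, the upstream component of the athlete's velocity must equal the flow: 2.19 sin θ = 1.24.
sin θ = 1.24 / 2.19 = 0.5662.
θ = arcsin(0.5662) = 34.486°.

34°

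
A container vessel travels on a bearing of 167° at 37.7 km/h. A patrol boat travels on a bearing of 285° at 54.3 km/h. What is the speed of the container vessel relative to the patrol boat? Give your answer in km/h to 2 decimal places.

79.32 km/h

Taking east as x and north as y: container vessel velocity = (8.481, -36.734) km/h; patrol boat velocity = (-52.450, 14.054) km/h.
Velocity of container vessel relative to patrol boat = (8.481, -36.734) − (-52.450, 14.054) = (60.930, -50.788) km/h.
Magnitude = |(60.930, -50.788)| = 79.321 km/h.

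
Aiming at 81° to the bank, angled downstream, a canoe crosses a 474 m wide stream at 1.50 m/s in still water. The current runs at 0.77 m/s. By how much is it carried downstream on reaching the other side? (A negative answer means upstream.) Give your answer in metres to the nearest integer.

Perpendicular speed = 1.482 m/s; crossing time = 474 / 1.482 = 319.939 s.
Net downstream speed = 1.005 m/s.
Drift = 1.005 × 319.939 = 321.427 m (downstream).

321 m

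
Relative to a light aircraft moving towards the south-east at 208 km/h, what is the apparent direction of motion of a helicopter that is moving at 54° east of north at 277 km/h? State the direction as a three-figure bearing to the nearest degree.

Taking east as x and north as y: helicopter velocity = (224.098, 162.817) km/h; light aircraft velocity = (147.078, -147.078) km/h.
Velocity of helicopter relative to light aircraft = (224.098, 162.817) − (147.078, -147.078) = (77.019, 309.895) km/h.
Bearing = atan2(77.02, 309.89) = 13.96° clockwise from north.

014°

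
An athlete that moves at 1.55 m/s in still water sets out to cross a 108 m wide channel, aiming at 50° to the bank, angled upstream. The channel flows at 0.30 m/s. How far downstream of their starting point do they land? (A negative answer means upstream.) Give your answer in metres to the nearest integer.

Perpendicular speed = 1.187 m/s; crossing time = 108 / 1.187 = 90.957 s.
Net downstream speed = -0.696 m/s.
Drift = -0.696 × 90.957 = -63.336 m (upstream).

-63 m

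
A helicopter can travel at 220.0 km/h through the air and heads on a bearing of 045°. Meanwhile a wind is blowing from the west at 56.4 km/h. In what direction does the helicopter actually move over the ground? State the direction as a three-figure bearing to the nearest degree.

Taking east as x and north as y: velocity relative to the air = (155.563, 155.563) km/h; the air relative to ground = (56.400, 0.000) km/h.
Velocity relative to ground = (155.563, 155.563) + (56.400, 0.000) = (211.963, 155.563) km/h.
Bearing = atan2(211.96, 155.56) = 53.72° clockwise from north.

054°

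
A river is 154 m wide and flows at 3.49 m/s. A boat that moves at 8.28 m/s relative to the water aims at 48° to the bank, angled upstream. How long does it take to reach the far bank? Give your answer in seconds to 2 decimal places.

25.03 s

The component of the boat's velocity perpendicular to the bank is 8.28 × sin 48° = 6.153 m/s.
The current is parallel to the bank, so it does not affect the crossing time.
Time = 154 / 6.153 = 25.027 s.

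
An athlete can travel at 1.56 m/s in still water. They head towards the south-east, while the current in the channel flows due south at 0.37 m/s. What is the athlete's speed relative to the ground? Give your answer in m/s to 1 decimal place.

1.8 m/s

Taking east as x and north as y: velocity relative to the water = (1.103, -1.103) m/s; the water relative to ground = (0.000, -0.370) m/s.
Velocity relative to ground = (1.103, -1.103) + (0.000, -0.370) = (1.103, -1.473) m/s.
Speed = |(1.103, -1.473)| = 1.840 m/s.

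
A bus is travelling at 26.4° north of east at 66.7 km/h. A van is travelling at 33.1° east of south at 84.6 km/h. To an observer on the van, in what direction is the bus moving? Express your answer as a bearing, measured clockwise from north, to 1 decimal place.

007.7°

Taking east as x and north as y: bus velocity = (59.744, 29.657) km/h; van velocity = (46.200, -70.871) km/h.
Velocity of bus relative to van = (59.744, 29.657) − (46.200, -70.871) = (13.544, 100.528) km/h.
Bearing = atan2(13.54, 100.53) = 7.67° clockwise from north.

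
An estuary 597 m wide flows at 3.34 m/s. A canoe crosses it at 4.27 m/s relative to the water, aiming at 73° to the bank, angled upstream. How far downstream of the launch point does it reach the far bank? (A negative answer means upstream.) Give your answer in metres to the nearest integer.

306 m

Perpendicular speed = 4.083 m/s; crossing time = 597 / 4.083 = 146.201 s.
Net downstream speed = 2.092 m/s.
Drift = 2.092 × 146.201 = 305.790 m (downstream).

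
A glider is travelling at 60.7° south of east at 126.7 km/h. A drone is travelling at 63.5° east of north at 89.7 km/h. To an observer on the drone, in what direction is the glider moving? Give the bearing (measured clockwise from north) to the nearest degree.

Taking east as x and north as y: glider velocity = (62.005, -110.491) km/h; drone velocity = (80.276, 40.024) km/h.
Velocity of glider relative to drone = (62.005, -110.491) − (80.276, 40.024) = (-18.271, -150.515) km/h.
Bearing = atan2(-18.27, -150.52) = 186.92° clockwise from north.

187°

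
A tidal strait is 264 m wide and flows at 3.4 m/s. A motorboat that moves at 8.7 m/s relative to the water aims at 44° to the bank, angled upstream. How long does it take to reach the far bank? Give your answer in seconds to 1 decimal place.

43.7 s

The component of the motorboat's velocity perpendicular to the bank is 8.7 × sin 44° = 6.044 m/s.
The current is parallel to the bank, so it does not affect the crossing time.
Time = 264 / 6.044 = 43.683 s.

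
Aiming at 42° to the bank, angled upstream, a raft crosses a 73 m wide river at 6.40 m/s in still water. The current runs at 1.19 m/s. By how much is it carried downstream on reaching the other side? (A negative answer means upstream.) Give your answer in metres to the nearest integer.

-61 m

Perpendicular speed = 4.282 m/s; crossing time = 73 / 4.282 = 17.046 s.
Net downstream speed = -3.566 m/s.
Drift = -3.566 × 17.046 = -60.790 m (upstream).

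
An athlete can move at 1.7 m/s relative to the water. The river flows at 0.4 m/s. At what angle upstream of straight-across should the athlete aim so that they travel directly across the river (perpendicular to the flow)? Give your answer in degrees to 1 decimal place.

To cancel the current, the upstream component of the athlete's velocity must equal the flow: 1.7 sin θ = 0.4.
sin θ = 0.4 / 1.7 = 0.2353.
θ = arcsin(0.2353) = 13.609°.

13.6°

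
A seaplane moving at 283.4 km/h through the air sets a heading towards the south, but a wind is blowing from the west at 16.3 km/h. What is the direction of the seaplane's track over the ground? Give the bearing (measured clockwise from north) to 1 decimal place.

176.7°

Taking east as x and north as y: velocity relative to the air = (0.000, -283.400) km/h; the air relative to ground = (16.300, 0.000) km/h.
Velocity relative to ground = (0.000, -283.400) + (16.300, 0.000) = (16.300, -283.400) km/h.
Bearing = atan2(16.30, -283.40) = 176.71° clockwise from north.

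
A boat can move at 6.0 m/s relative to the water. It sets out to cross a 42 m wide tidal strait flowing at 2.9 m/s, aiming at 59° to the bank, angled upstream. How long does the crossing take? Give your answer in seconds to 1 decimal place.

8.2 s

The component of the boat's velocity perpendicular to the bank is 6.0 × sin 59° = 5.143 m/s.
The flow acts along the bank and has no component across it.
Time = 42 / 5.143 = 8.166 s.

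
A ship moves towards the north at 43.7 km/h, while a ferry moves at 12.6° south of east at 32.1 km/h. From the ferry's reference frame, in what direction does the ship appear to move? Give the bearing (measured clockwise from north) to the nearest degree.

Taking east as x and north as y: ship velocity = (0.000, 43.700) km/h; ferry velocity = (31.327, -7.002) km/h.
Velocity of ship relative to ferry = (0.000, 43.700) − (31.327, -7.002) = (-31.327, 50.702) km/h.
Bearing = atan2(-31.33, 50.70) = 328.29° clockwise from north.

328°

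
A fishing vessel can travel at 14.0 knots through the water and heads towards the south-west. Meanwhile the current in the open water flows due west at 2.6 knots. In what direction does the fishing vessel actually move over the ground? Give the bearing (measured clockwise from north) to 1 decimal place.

Taking east as x and north as y: velocity relative to the water = (-9.899, -9.899) knots; the water relative to ground = (-2.600, 0.000) knots.
Velocity relative to ground = (-9.899, -9.899) + (-2.600, 0.000) = (-12.499, -9.899) knots.
Bearing = atan2(-12.50, -9.90) = 231.62° clockwise from north.

231.6°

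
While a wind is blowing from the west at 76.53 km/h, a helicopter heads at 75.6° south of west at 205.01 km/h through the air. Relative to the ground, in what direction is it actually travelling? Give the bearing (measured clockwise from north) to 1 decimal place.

172.7°

Taking east as x and north as y: velocity relative to the air = (-50.984, -198.569) km/h; the air relative to ground = (76.530, 0.000) km/h.
Velocity relative to ground = (-50.984, -198.569) + (76.530, 0.000) = (25.546, -198.569) km/h.
Bearing = atan2(25.55, -198.57) = 172.67° clockwise from north.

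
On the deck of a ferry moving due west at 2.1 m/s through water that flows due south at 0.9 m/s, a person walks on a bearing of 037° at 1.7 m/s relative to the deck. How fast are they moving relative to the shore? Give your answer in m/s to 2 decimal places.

In east/north components (m/s): person relative to ferry = (1.023, 1.358); ferry relative to water = (-2.100, 0.000); water relative to ground = (0.000, -0.900).
Sum = (-1.077, 0.458) m/s.
Speed = |(-1.077, 0.458)| = 1.170 m/s.

1.17 m/s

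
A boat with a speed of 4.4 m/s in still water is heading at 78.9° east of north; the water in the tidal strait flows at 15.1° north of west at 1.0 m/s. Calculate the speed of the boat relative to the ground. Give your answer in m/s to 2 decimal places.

3.53 m/s

Taking east as x and north as y: velocity relative to the water = (4.318, 0.847) m/s; the water relative to ground = (-0.965, 0.261) m/s.
Velocity relative to ground = (4.318, 0.847) + (-0.965, 0.261) = (3.352, 1.108) m/s.
Speed = |(3.352, 1.108)| = 3.530 m/s.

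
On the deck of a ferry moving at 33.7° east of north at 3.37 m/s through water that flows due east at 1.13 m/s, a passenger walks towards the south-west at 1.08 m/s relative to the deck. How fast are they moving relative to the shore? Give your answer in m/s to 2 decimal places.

In east/north components (m/s): passenger relative to ferry = (-0.764, -0.764); ferry relative to water = (1.870, 2.804); water relative to ground = (1.130, 0.000).
Sum = (2.236, 2.040) m/s.
Speed = |(2.236, 2.040)| = 3.027 m/s.

3.03 m/s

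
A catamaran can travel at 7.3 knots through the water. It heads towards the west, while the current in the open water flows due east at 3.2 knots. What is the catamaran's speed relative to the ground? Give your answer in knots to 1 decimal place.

Taking east as x and north as y: velocity relative to the water = (-7.300, 0.000) knots; the water relative to ground = (3.200, 0.000) knots.
Velocity relative to ground = (-7.300, 0.000) + (3.200, 0.000) = (-4.100, 0.000) knots.
Speed = |(-4.100, 0.000)| = 4.100 knots.

4.1 knots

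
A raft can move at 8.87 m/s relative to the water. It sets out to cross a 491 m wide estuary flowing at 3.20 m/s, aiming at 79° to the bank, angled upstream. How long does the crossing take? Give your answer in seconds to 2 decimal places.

56.39 s

The component of the raft's velocity perpendicular to the bank is 8.87 × sin 79° = 8.707 m/s.
The flow acts along the bank and has no component across it.
Time = 491 / 8.707 = 56.391 s.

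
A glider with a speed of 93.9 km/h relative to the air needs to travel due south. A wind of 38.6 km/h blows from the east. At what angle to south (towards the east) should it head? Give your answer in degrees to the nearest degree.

24°

The wind pushes perpendicular to the desired track; the heading must have a component into the wind equal to 38.6 km/h: 93.9 sin θ = 38.6.
sin θ = 0.4111, so θ = 24.272°.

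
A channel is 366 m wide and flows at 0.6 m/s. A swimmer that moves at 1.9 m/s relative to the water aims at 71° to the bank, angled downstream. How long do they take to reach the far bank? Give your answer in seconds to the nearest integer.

The component of the swimmer's velocity perpendicular to the bank is 1.9 × sin 71° = 1.796 m/s.
Only the cross-stream component determines the crossing time; the current contributes nothing perpendicular to the bank.
Time = 366 / 1.796 = 203.731 s.

204 s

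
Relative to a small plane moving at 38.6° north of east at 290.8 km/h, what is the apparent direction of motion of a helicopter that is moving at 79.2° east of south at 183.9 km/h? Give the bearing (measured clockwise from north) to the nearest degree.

192°

Taking east as x and north as y: helicopter velocity = (180.643, -34.459) km/h; small plane velocity = (227.266, 181.424) km/h.
Velocity of helicopter relative to small plane = (180.643, -34.459) − (227.266, 181.424) = (-46.624, -215.884) km/h.
Bearing = atan2(-46.62, -215.88) = 192.19° clockwise from north.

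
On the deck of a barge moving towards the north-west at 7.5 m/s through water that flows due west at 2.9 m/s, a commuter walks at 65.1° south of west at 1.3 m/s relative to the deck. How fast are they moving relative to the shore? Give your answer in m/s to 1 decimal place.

9.7 m/s

In east/north components (m/s): commuter relative to barge = (-0.547, -1.179); barge relative to water = (-5.303, 5.303); water relative to ground = (-2.900, 0.000).
Sum = (-8.751, 4.124) m/s.
Speed = |(-8.751, 4.124)| = 9.674 m/s.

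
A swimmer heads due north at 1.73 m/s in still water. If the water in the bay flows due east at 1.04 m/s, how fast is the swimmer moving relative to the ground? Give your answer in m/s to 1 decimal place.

2.0 m/s

Taking east as x and north as y: velocity relative to the water = (0.000, 1.730) m/s; the water relative to ground = (1.040, 0.000) m/s.
Velocity relative to ground = (0.000, 1.730) + (1.040, 0.000) = (1.040, 1.730) m/s.
Speed = |(1.040, 1.730)| = 2.019 m/s.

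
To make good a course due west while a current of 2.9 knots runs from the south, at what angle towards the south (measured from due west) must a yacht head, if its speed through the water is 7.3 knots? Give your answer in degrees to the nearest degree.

The current pushes perpendicular to the desired track; the heading must have a component into the current equal to 2.9 knots: 7.3 sin θ = 2.9.
sin θ = 0.3973, so θ = 23.407°.

23°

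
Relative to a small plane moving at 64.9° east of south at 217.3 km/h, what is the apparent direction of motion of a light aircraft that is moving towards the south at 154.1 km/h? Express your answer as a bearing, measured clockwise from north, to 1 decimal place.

Taking east as x and north as y: light aircraft velocity = (0.000, -154.100) km/h; small plane velocity = (196.780, -92.179) km/h.
Velocity of light aircraft relative to small plane = (0.000, -154.100) − (196.780, -92.179) = (-196.780, -61.921) km/h.
Bearing = atan2(-196.78, -61.92) = 252.53° clockwise from north.

252.5°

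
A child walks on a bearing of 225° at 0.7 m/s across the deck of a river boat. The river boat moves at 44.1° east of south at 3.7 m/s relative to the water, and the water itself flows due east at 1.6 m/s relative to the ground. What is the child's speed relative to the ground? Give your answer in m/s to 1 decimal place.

4.8 m/s

In east/north components (m/s): child relative to river boat = (-0.495, -0.495); river boat relative to water = (2.575, -2.657); water relative to ground = (1.600, 0.000).
Sum = (3.680, -3.152) m/s.
Speed = |(3.680, -3.152)| = 4.845 m/s.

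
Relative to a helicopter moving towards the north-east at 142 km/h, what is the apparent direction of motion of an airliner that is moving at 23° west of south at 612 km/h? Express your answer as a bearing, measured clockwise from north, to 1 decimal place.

Taking east as x and north as y: airliner velocity = (-239.127, -563.349) km/h; helicopter velocity = (100.409, 100.409) km/h.
Velocity of airliner relative to helicopter = (-239.127, -563.349) − (100.409, 100.409) = (-339.537, -663.758) km/h.
Bearing = atan2(-339.54, -663.76) = 207.09° clockwise from north.

207.1°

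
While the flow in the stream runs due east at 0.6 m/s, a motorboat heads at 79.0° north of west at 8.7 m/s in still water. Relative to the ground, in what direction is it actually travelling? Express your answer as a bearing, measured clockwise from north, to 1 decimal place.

352.9°

Taking east as x and north as y: velocity relative to the water = (-1.660, 8.540) m/s; the water relative to ground = (0.600, 0.000) m/s.
Velocity relative to ground = (-1.660, 8.540) + (0.600, 0.000) = (-1.060, 8.540) m/s.
Bearing = atan2(-1.06, 8.54) = 352.92° clockwise from north.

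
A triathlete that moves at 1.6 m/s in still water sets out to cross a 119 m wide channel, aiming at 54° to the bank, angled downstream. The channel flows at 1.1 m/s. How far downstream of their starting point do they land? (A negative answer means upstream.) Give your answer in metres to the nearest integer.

Perpendicular speed = 1.294 m/s; crossing time = 119 / 1.294 = 91.933 s.
Net downstream speed = 2.040 m/s.
Drift = 2.040 × 91.933 = 187.584 m (downstream).

188 m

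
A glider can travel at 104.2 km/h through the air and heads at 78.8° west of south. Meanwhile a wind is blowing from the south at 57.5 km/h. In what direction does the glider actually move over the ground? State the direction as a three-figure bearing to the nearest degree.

290°

Taking east as x and north as y: velocity relative to the air = (-102.216, -20.239) km/h; the air relative to ground = (0.000, 57.500) km/h.
Velocity relative to ground = (-102.216, -20.239) + (0.000, 57.500) = (-102.216, 37.261) km/h.
Bearing = atan2(-102.22, 37.26) = 290.03° clockwise from north.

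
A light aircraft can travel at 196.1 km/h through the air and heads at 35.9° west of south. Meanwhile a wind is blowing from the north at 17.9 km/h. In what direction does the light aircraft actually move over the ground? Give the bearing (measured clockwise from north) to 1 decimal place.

Taking east as x and north as y: velocity relative to the air = (-114.988, -158.849) km/h; the air relative to ground = (0.000, -17.900) km/h.
Velocity relative to ground = (-114.988, -158.849) + (0.000, -17.900) = (-114.988, -176.749) km/h.
Bearing = atan2(-114.99, -176.75) = 213.05° clockwise from north.

213.0°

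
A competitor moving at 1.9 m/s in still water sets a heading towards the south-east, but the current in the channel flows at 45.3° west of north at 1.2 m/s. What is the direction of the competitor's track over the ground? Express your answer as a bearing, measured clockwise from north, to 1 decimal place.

Taking east as x and north as y: velocity relative to the water = (1.344, -1.344) m/s; the water relative to ground = (-0.853, 0.844) m/s.
Velocity relative to ground = (1.344, -1.344) + (-0.853, 0.844) = (0.491, -0.499) m/s.
Bearing = atan2(0.49, -0.50) = 135.51° clockwise from north.

135.5°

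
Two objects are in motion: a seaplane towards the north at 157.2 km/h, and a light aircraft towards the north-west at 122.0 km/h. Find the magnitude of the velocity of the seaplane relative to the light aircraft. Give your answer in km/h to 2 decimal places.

Taking east as x and north as y: seaplane velocity = (0.000, 157.200) km/h; light aircraft velocity = (-86.267, 86.267) km/h.
Velocity of seaplane relative to light aircraft = (0.000, 157.200) − (-86.267, 86.267) = (86.267, 70.933) km/h.
Magnitude = |(86.267, 70.933)| = 111.685 km/h.

111.68 km/h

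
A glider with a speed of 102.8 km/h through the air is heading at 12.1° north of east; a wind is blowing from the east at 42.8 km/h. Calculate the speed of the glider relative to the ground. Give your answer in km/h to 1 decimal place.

61.6 km/h

Taking east as x and north as y: velocity relative to the air = (100.516, 21.549) km/h; the air relative to ground = (-42.800, 0.000) km/h.
Velocity relative to ground = (100.516, 21.549) + (-42.800, 0.000) = (57.716, 21.549) km/h.
Speed = |(57.716, 21.549)| = 61.608 km/h.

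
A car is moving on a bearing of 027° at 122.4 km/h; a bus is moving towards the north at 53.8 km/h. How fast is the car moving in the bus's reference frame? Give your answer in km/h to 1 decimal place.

78.4 km/h

Taking east as x and north as y: car velocity = (55.568, 109.059) km/h; bus velocity = (0.000, 53.800) km/h.
Velocity of car relative to bus = (55.568, 109.059) − (0.000, 53.800) = (55.568, 55.259) km/h.
Magnitude = |(55.568, 55.259)| = 78.367 km/h.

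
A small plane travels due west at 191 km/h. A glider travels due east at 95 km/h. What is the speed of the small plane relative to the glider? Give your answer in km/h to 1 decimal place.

Taking east as x and north as y: small plane velocity = (-191.000, 0.000) km/h; glider velocity = (95.000, 0.000) km/h.
Velocity of small plane relative to glider = (-191.000, 0.000) − (95.000, 0.000) = (-286.000, 0.000) km/h.
Magnitude = |(-286.000, 0.000)| = 286.000 km/h.

286.0 km/h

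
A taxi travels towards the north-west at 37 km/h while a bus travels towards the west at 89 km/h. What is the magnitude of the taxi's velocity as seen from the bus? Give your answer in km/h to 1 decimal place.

68.1 km/h

Taking east as x and north as y: taxi velocity = (-26.163, 26.163) km/h; bus velocity = (-89.000, 0.000) km/h.
Velocity of taxi relative to bus = (-26.163, 26.163) − (-89.000, 0.000) = (62.837, 26.163) km/h.
Magnitude = |(62.837, 26.163)| = 68.066 km/h.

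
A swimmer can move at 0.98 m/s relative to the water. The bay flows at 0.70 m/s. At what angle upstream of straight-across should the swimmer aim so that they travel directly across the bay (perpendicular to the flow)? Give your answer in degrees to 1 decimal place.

45.6°

To cancel the current, the upstream component of the swimmer's velocity must equal the flow: 0.98 sin θ = 0.70.
sin θ = 0.70 / 0.98 = 0.7143.
θ = arcsin(0.7143) = 45.585°.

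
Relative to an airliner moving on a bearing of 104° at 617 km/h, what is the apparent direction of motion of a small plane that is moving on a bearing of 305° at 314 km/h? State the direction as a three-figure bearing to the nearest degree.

291°

Taking east as x and north as y: small plane velocity = (-257.214, 180.103) km/h; airliner velocity = (598.672, -149.266) km/h.
Velocity of small plane relative to airliner = (-257.214, 180.103) − (598.672, -149.266) = (-855.886, 329.369) km/h.
Bearing = atan2(-855.89, 329.37) = 291.05° clockwise from north.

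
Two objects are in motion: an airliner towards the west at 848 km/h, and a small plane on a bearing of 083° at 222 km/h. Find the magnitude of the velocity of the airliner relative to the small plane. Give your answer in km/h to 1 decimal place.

1068.7 km/h

Taking east as x and north as y: airliner velocity = (-848.000, 0.000) km/h; small plane velocity = (220.345, 27.055) km/h.
Velocity of airliner relative to small plane = (-848.000, 0.000) − (220.345, 27.055) = (-1068.345, -27.055) km/h.
Magnitude = |(-1068.345, -27.055)| = 1068.688 km/h.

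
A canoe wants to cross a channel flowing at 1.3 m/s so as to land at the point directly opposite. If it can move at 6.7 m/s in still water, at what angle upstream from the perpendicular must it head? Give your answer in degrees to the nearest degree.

11°

To cancel the current, the upstream component of the canoe's velocity must equal the flow: 6.7 sin θ = 1.3.
sin θ = 1.3 / 6.7 = 0.1940.
θ = arcsin(0.1940) = 11.188°.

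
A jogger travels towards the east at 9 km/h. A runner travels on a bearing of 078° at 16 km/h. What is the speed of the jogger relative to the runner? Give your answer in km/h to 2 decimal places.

Taking east as x and north as y: jogger velocity = (9.000, 0.000) km/h; runner velocity = (15.650, 3.327) km/h.
Velocity of jogger relative to runner = (9.000, 0.000) − (15.650, 3.327) = (-6.650, -3.327) km/h.
Magnitude = |(-6.650, -3.327)| = 7.436 km/h.

7.44 km/h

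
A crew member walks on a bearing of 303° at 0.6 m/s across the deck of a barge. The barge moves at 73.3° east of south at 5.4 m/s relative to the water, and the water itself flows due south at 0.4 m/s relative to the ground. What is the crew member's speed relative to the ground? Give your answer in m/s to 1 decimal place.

In east/north components (m/s): crew member relative to barge = (-0.503, 0.327); barge relative to water = (5.172, -1.552); water relative to ground = (0.000, -0.400).
Sum = (4.669, -1.625) m/s.
Speed = |(4.669, -1.625)| = 4.944 m/s.

4.9 m/s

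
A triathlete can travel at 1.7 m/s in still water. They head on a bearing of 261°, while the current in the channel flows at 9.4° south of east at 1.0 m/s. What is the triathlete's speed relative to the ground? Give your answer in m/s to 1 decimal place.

Taking east as x and north as y: velocity relative to the water = (-1.679, -0.266) m/s; the water relative to ground = (0.987, -0.163) m/s.
Velocity relative to ground = (-1.679, -0.266) + (0.987, -0.163) = (-0.692, -0.429) m/s.
Speed = |(-0.692, -0.429)| = 0.815 m/s.

0.8 m/s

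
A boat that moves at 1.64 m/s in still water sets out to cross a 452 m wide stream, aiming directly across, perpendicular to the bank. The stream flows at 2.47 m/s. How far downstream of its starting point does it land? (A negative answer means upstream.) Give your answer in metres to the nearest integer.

681 m

Perpendicular speed = 1.640 m/s; crossing time = 452 / 1.640 = 275.610 s.
Net downstream speed = 2.470 m/s.
Drift = 2.470 × 275.610 = 680.756 m (downstream).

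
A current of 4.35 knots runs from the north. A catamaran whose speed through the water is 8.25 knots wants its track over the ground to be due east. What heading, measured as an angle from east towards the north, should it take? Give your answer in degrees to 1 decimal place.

31.8°

The current pushes perpendicular to the desired track; the heading must have a component into the current equal to 4.35 knots: 8.25 sin θ = 4.35.
sin θ = 0.5273, so θ = 31.821°.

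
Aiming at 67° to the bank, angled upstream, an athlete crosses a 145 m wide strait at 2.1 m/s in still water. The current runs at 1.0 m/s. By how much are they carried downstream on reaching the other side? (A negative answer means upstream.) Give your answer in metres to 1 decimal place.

Perpendicular speed = 1.933 m/s; crossing time = 145 / 1.933 = 75.011 s.
Net downstream speed = 0.179 m/s.
Drift = 0.179 × 75.011 = 13.462 m (downstream).

13.5 m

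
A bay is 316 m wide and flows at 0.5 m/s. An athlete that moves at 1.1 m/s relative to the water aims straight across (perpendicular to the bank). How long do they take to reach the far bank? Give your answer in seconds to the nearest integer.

287 s

The component of the athlete's velocity perpendicular to the bank is 1.1 m/s.
The flow acts along the bank and has no component across it.
Time = 316 / 1.100 = 287.273 s.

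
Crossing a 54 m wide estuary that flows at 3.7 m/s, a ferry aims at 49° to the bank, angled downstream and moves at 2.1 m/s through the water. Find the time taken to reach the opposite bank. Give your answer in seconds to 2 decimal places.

The component of the ferry's velocity perpendicular to the bank is 2.1 × sin 49° = 1.585 m/s.
The flow acts along the bank and has no component across it.
Time = 54 / 1.585 = 34.072 s.

34.07 s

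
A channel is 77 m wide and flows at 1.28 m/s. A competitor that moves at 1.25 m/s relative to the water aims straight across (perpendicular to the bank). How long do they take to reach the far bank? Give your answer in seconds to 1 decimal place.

The component of the competitor's velocity perpendicular to the bank is 1.25 m/s.
The current is parallel to the bank, so it does not affect the crossing time.
Time = 77 / 1.250 = 61.600 s.

61.6 s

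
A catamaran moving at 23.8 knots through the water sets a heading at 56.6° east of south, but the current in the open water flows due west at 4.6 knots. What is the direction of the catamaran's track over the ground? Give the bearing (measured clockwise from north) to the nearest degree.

Taking east as x and north as y: velocity relative to the water = (19.869, -13.101) knots; the water relative to ground = (-4.600, 0.000) knots.
Velocity relative to ground = (19.869, -13.101) + (-4.600, 0.000) = (15.269, -13.101) knots.
Bearing = atan2(15.27, -13.10) = 130.63° clockwise from north.

131°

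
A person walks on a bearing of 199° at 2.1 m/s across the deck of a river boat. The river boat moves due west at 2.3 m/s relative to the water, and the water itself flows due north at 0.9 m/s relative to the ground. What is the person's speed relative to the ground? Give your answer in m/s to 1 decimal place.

In east/north components (m/s): person relative to river boat = (-0.684, -1.986); river boat relative to water = (-2.300, 0.000); water relative to ground = (0.000, 0.900).
Sum = (-2.984, -1.086) m/s.
Speed = |(-2.984, -1.086)| = 3.175 m/s.

3.2 m/s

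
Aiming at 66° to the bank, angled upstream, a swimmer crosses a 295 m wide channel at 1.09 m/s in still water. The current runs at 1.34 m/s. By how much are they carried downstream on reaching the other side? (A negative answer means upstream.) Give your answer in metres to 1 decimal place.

Perpendicular speed = 0.996 m/s; crossing time = 295 / 0.996 = 296.255 s.
Net downstream speed = 0.897 m/s.
Drift = 0.897 × 296.255 = 265.639 m (downstream).

265.6 m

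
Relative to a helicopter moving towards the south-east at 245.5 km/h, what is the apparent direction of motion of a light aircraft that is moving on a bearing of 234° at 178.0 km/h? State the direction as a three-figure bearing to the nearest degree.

Taking east as x and north as y: light aircraft velocity = (-144.005, -104.626) km/h; helicopter velocity = (173.595, -173.595) km/h.
Velocity of light aircraft relative to helicopter = (-144.005, -104.626) − (173.595, -173.595) = (-317.600, 68.969) km/h.
Bearing = atan2(-317.60, 68.97) = 282.25° clockwise from north.

282°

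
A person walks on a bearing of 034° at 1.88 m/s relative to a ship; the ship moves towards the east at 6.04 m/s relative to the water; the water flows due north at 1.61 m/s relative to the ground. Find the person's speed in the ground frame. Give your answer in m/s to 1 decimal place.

7.8 m/s

In east/north components (m/s): person relative to ship = (1.051, 1.559); ship relative to water = (6.040, 0.000); water relative to ground = (0.000, 1.610).
Sum = (7.091, 3.169) m/s.
Speed = |(7.091, 3.169)| = 7.767 m/s.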